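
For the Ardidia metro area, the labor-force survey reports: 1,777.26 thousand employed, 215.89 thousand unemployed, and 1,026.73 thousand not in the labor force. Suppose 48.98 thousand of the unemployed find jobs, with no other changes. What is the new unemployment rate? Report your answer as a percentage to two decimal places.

New unemployment rate ≈ 8.37%.

Initially, labor force = 1,777.26 + 215.89 = 1,993.15 thousand, so u = 215.89/1,993.15 = 10.83%.
After the change, unemployed falls and employed rises by 48.98; labor force unchanged → E = 1,826.24, U = 166.91, labor force = 1,993.15 thousand.
New unemployment rate = 166.91 / 1,993.15 = 8.37%.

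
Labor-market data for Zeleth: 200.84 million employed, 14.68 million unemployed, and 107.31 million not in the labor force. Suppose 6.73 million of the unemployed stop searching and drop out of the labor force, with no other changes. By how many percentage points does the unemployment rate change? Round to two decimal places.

The unemployment rate changes by −3.00 percentage points.

Initially, labor force = 200.84 + 14.68 = 215.52 million, so u = 14.68/215.52 = 6.81%.
After the change, unemployed and labor force both fall by 6.73 → E = 200.84, U = 7.95, labor force = 208.79 million.
New unemployment rate = 7.95 / 208.79 = 3.81%.
Change = 3.81% − 6.81% = −3.00 percentage points.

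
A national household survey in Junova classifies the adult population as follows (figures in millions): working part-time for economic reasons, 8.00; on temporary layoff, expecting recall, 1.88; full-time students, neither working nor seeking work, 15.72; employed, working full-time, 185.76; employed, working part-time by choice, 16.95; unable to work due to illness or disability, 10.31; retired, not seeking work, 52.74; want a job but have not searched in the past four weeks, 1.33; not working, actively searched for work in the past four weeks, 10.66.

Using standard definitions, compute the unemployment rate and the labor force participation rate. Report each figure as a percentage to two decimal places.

Unemployment rate ≈ 5.62%; labor force participation rate ≈ 73.59%.

Employed = 8.00 + 185.76 + 16.95 = 210.71 million (anyone who worked, including part-time for economic reasons, counts as employed).
Unemployed = 1.88 + 10.66 = 12.54 million (jobless and actively searching, or on temporary layoff).
Labor force = 210.71 + 12.54 = 223.25 million.
Not in labor force = 15.72 + 10.31 + 52.74 + 1.33 = 80.10 million (those not working and not actively searching are outside the labor force — including those who want a job but have given up searching).
Civilian working-age population = 223.25 + 80.10 = 303.35 million.
Unemployment rate = 12.54 / 223.25 = 5.62%.
Labor force participation rate = 223.25 / 303.35 = 73.59%.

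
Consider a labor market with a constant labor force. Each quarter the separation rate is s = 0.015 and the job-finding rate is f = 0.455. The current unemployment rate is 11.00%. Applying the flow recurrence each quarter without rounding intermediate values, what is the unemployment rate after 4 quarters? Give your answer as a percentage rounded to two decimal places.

With a fixed labor force, u_{t+1} = u_t + s·(1−u_t) − f·u_t = u_t·(1−s−f) + s.
Here 1−s−f = 0.530 and s = 0.015.
u_1 = 0.110000 × 0.530 + 0.015 = 0.073300.
u_2 = 0.073300 × 0.530 + 0.015 = 0.053849.
u_3 = 0.053849 × 0.530 + 0.015 = 0.043540.
u_4 = 0.043540 × 0.530 + 0.015 = 0.038076.

Unemployment rate after four quarters ≈ 3.81%.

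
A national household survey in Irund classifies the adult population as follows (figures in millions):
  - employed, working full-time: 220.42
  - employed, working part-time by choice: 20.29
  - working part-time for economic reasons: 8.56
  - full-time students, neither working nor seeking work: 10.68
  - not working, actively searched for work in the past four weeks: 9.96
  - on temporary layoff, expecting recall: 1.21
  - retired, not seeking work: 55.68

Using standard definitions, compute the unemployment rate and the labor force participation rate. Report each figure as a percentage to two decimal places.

Unemployment rate ≈ 4.29%; labor force participation rate ≈ 79.69%.

Employed = 220.42 + 20.29 + 8.56 = 249.27 million (anyone who worked, including part-time for economic reasons, counts as employed).
Unemployed = 9.96 + 1.21 = 11.17 million (jobless and actively searching, or on temporary layoff).
Labor force = 249.27 + 11.17 = 260.44 million.
Not in labor force = 10.68 + 55.68 = 66.36 million (those not working and not actively searching are outside the labor force).
Civilian working-age population = 260.44 + 66.36 = 326.80 million.
Unemployment rate = 11.17 / 260.44 = 4.29%.
Labor force participation rate = 260.44 / 326.80 = 79.69%.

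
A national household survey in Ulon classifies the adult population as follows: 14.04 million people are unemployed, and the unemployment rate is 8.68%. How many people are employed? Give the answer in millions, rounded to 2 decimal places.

Labor force = U / u = 14.04 / 0.0868 ≈ 161.75 million.
Employed = labor force − unemployed = 161.75 − 14.04 = 147.71 million.

About 147.71 million are employed.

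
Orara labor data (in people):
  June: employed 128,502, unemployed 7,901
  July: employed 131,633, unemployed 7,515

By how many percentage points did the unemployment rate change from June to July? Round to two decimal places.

The unemployment rate changed by −0.39 percentage points.

June: labor force = 128,502 + 7,901 = 136,403; u = 7,901/136,403 = 5.79%.
July: labor force = 131,633 + 7,515 = 139,148; u = 7,515/139,148 = 5.40%.
Change = 5.40% − 5.79% = −0.39 pp.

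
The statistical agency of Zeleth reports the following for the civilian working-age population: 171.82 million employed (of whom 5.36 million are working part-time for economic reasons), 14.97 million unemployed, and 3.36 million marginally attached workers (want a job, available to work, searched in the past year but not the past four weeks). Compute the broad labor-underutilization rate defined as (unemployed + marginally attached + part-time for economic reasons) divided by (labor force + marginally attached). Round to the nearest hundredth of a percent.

Broad underutilization rate ≈ 12.46%.

Labor force = 171.82 + 14.97 = 186.79 million.
Numerator = 14.97 + 3.36 + 5.36 = 23.69 million.
Denominator = 186.79 + 3.36 = 190.15 million.
Broad rate = 23.69 / 190.15 = 12.46%.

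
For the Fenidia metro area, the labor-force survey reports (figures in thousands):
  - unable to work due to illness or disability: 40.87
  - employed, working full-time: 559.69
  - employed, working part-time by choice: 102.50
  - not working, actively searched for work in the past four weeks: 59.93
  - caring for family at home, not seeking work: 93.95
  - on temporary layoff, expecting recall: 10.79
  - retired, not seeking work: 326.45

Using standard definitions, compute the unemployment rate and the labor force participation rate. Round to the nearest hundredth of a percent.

Unemployment rate ≈ 9.65%; labor force participation rate ≈ 61.37%.

Employed = 559.69 + 102.50 = 662.19 thousand.
Unemployed = 59.93 + 10.79 = 70.72 thousand (jobless and actively searching, or on temporary layoff).
Labor force = 662.19 + 70.72 = 732.91 thousand.
Not in labor force = 40.87 + 93.95 + 326.45 = 461.27 thousand (those not working and not actively searching are outside the labor force).
Civilian working-age population = 732.91 + 461.27 = 1,194.18 thousand.
Unemployment rate = 70.72 / 732.91 = 9.65%.
Labor force participation rate = 732.91 / 1,194.18 = 61.37%.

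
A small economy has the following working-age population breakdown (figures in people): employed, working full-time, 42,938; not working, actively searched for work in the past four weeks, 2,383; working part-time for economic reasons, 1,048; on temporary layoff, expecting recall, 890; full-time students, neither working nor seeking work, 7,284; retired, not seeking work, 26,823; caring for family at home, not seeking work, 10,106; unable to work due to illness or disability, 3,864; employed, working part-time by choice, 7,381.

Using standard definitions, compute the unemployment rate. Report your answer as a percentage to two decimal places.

Unemployment rate ≈ 5.99%.

Employed = 42,938 + 1,048 + 7,381 = 51,367 (anyone who worked, including part-time for economic reasons, counts as employed).
Unemployed = 2,383 + 890 = 3,273 (jobless and actively searching, or on temporary layoff).
Labor force = 51,367 + 3,273 = 54,640.
Unemployment rate = 3,273 / 54,640 = 5.99%.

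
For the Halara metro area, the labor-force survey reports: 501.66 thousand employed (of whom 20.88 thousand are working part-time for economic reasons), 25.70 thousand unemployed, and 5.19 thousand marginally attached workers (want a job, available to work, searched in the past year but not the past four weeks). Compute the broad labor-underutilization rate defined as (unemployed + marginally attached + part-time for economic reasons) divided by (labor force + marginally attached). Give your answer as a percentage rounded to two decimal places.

Labor force = 501.66 + 25.70 = 527.36 thousand.
Numerator = 25.70 + 5.19 + 20.88 = 51.77 thousand.
Denominator = 527.36 + 5.19 = 532.55 thousand.
Broad rate = 51.77 / 532.55 = 9.72%.

Broad underutilization rate ≈ 9.72%.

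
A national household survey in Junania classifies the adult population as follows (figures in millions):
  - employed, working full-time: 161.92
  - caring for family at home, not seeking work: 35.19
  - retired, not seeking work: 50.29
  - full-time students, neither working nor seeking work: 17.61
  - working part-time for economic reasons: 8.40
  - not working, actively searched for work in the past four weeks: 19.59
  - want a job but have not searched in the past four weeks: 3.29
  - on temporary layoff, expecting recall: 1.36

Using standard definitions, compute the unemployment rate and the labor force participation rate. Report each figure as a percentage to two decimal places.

Employed = 161.92 + 8.40 = 170.32 million (anyone who worked, including part-time for economic reasons, counts as employed).
Unemployed = 19.59 + 1.36 = 20.95 million (jobless and actively searching, or on temporary layoff).
Labor force = 170.32 + 20.95 = 191.27 million.
Not in labor force = 35.19 + 50.29 + 17.61 + 3.29 = 106.38 million (those not working and not actively searching are outside the labor force — including those who want a job but have given up searching).
Civilian working-age population = 191.27 + 106.38 = 297.65 million.
Unemployment rate = 20.95 / 191.27 = 10.95%.
Labor force participation rate = 191.27 / 297.65 = 64.26%.

Unemployment rate ≈ 10.95%; labor force participation rate ≈ 64.26%.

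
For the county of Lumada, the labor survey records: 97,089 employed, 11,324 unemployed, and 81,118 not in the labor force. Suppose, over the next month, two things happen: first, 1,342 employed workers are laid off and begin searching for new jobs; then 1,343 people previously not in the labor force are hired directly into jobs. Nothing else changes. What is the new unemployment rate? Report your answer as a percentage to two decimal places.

New unemployment rate ≈ 11.54%.

Initially, labor force = 97,089 + 11,324 = 108,413, so u = 11,324/108,413 = 10.45%.
After the first change, employed falls and unemployed rises by 1,342; labor force unchanged → E = 95,747, U = 12,666, labor force = 108,413.
After the second change, employed and labor force both rise by 1,343; unemployed unchanged → E = 97,090, U = 12,666, labor force = 109,756.
New unemployment rate = 12,666 / 109,756 = 11.54%.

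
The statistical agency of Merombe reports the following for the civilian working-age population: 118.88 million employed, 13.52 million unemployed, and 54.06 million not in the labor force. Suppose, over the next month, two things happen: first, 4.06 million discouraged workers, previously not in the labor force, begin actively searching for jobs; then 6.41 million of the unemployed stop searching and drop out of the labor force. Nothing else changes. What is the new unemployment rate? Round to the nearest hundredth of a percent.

New unemployment rate ≈ 8.59%.

Initially, labor force = 118.88 + 13.52 = 132.40 million, so u = 13.52/132.40 = 10.21%.
After the first change, unemployed and labor force both rise by 4.06 → E = 118.88, U = 17.58, labor force = 136.46 million.
After the second change, unemployed and labor force both fall by 6.41 → E = 118.88, U = 11.17, labor force = 130.05 million.
New unemployment rate = 11.17 / 130.05 = 8.59%.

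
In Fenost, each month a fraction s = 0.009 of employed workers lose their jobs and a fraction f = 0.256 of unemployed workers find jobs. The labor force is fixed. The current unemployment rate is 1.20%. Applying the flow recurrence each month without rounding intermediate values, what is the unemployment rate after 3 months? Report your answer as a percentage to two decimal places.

With a fixed labor force, u_{t+1} = u_t + s·(1−u_t) − f·u_t = u_t·(1−s−f) + s.
Here 1−s−f = 0.735 and s = 0.009.
u_1 = 0.012000 × 0.735 + 0.009 = 0.017820.
u_2 = 0.017820 × 0.735 + 0.009 = 0.022098.
u_3 = 0.022098 × 0.735 + 0.009 = 0.025242.

Unemployment rate after three months ≈ 2.52%.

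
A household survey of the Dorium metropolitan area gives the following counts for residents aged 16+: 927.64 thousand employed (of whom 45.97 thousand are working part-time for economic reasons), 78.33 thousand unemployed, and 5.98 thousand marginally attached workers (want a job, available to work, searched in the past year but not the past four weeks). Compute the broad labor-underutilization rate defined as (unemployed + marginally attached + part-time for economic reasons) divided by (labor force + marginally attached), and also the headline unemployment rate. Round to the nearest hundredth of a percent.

Labor force = 927.64 + 78.33 = 1,005.97 thousand.
Numerator = 78.33 + 5.98 + 45.97 = 130.28 thousand.
Denominator = 1,005.97 + 5.98 = 1,011.95 thousand.
Broad rate = 130.28 / 1,011.95 = 12.87%.
Headline unemployment rate = 78.33 / 1,005.97 = 7.79%.

Broad underutilization rate ≈ 12.87%; headline unemployment rate ≈ 7.79%.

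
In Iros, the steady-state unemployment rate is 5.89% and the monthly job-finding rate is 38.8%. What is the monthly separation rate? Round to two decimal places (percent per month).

From u* = s/(s+f): s = u·f/(1−u).
s = 0.0589 × 38.8 / (1 − 0.0589) = 2.2853 / 0.9411 ≈ 2.43% per month.

Separation rate ≈ 2.43% per month.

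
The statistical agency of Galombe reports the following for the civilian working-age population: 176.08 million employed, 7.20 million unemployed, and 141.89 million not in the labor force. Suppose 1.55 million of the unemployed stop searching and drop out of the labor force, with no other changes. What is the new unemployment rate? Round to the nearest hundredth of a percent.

Initially, labor force = 176.08 + 7.20 = 183.28 million, so u = 7.20/183.28 = 3.93%.
After the change, unemployed and labor force both fall by 1.55 → E = 176.08, U = 5.65, labor force = 181.73 million.
New unemployment rate = 5.65 / 181.73 = 3.11%.

New unemployment rate ≈ 3.11%.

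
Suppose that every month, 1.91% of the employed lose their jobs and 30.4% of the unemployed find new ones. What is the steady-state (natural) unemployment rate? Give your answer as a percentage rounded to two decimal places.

At steady state the flows balance: s·E = f·U, so U/(E+U) = s/(s+f).
u* = 1.91 / (1.91 + 30.4) = 1.91 / 32.31 = 5.91%.

Steady-state unemployment rate ≈ 5.91%.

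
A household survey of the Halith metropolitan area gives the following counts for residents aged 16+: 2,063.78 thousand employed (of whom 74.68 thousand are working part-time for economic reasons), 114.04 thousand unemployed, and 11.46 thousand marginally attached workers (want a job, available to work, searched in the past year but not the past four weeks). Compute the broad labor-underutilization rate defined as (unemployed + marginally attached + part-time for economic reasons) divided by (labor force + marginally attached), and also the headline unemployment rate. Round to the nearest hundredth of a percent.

Labor force = 2,063.78 + 114.04 = 2,177.82 thousand.
Numerator = 114.04 + 11.46 + 74.68 = 200.18 thousand.
Denominator = 2,177.82 + 11.46 = 2,189.28 thousand.
Broad rate = 200.18 / 2,189.28 = 9.14%.
Headline unemployment rate = 114.04 / 2,177.82 = 5.24%.

Broad underutilization rate ≈ 9.14%; headline unemployment rate ≈ 5.24%.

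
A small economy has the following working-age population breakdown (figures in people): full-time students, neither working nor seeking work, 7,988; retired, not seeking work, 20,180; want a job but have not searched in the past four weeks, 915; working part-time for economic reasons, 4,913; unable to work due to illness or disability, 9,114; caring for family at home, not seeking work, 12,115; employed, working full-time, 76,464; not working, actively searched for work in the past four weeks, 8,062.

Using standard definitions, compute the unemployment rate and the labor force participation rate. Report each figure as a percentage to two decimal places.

Unemployment rate ≈ 9.01%; labor force participation rate ≈ 64.00%.

Employed = 4,913 + 76,464 = 81,377 (anyone who worked, including part-time for economic reasons, counts as employed).
Unemployed = 8,062.
Labor force = 81,377 + 8,062 = 89,439.
Not in labor force = 7,988 + 20,180 + 915 + 9,114 + 12,115 = 50,312 (those not working and not actively searching are outside the labor force — including those who want a job but have given up searching).
Civilian working-age population = 89,439 + 50,312 = 139,751.
Unemployment rate = 8,062 / 89,439 = 9.01%.
Labor force participation rate = 89,439 / 139,751 = 64.00%.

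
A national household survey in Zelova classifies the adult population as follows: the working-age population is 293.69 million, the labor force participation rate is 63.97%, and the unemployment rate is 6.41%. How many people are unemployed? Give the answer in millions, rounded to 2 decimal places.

Labor force = 0.6397 × 293.69 = 187.87 million.
Unemployed = 0.0641 × 187.87 ≈ 12.04 million.

About 12.04 million are unemployed.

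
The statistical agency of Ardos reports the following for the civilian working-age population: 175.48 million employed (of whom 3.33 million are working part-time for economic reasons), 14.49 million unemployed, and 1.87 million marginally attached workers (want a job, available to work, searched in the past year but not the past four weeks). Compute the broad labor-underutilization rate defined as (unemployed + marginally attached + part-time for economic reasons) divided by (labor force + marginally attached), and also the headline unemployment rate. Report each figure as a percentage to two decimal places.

Broad underutilization rate ≈ 10.26%; headline unemployment rate ≈ 7.63%.

Labor force = 175.48 + 14.49 = 189.97 million.
Numerator = 14.49 + 1.87 + 3.33 = 19.69 million.
Denominator = 189.97 + 1.87 = 191.84 million.
Broad rate = 19.69 / 191.84 = 10.26%.
Headline unemployment rate = 14.49 / 189.97 = 7.63%.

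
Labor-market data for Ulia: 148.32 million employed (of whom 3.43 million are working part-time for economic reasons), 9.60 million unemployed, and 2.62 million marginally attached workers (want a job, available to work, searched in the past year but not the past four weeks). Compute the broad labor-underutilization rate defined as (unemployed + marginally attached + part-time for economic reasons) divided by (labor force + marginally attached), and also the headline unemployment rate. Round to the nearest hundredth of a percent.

Broad underutilization rate ≈ 9.75%; headline unemployment rate ≈ 6.08%.

Labor force = 148.32 + 9.60 = 157.92 million.
Numerator = 9.60 + 2.62 + 3.43 = 15.65 million.
Denominator = 157.92 + 2.62 = 160.54 million.
Broad rate = 15.65 / 160.54 = 9.75%.
Headline unemployment rate = 9.60 / 157.92 = 6.08%.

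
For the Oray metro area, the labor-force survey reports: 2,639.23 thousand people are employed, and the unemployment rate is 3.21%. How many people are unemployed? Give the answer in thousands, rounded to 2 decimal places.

About 87.53 thousand are unemployed.

Let U be the number unemployed. The labor force is E + U, and U/(E+U) = 0.0321.
So U = 0.0321 × 2,639.23 / (1 − 0.0321) = 84.7193 / 0.9679 ≈ 87.53 thousand.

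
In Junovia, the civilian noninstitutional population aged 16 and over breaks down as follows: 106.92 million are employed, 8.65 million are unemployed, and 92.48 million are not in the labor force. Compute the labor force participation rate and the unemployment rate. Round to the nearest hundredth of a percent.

Labor force = employed + unemployed = 106.92 + 8.65 = 115.57 million.
Working-age population = 115.57 + 92.48 = 208.05 million.
Unemployment rate = 8.65 / 115.57 = 7.48%.
Labor force participation rate = 115.57 / 208.05 = 55.55%.

Labor force participation rate ≈ 55.55%; unemployment rate ≈ 7.48%.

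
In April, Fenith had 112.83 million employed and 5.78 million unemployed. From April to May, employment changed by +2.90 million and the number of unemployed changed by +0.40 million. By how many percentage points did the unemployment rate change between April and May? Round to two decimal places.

The unemployment rate changed by +0.20 percentage points.

April: labor force = 112.83 + 5.78 = 118.61; u = 5.78/118.61 = 4.87%.
May: labor force = 115.73 + 6.18 = 121.91; u = 6.18/121.91 = 5.07%.
Change = 5.07% − 4.87% = +0.20 pp.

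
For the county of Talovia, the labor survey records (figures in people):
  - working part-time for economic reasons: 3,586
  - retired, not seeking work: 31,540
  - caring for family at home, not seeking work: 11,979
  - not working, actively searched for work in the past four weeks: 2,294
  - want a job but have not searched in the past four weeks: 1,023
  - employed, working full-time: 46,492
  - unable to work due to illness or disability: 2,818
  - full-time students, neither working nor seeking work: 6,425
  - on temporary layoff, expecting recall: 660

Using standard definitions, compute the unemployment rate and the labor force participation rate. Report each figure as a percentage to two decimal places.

Employed = 3,586 + 46,492 = 50,078 (anyone who worked, including part-time for economic reasons, counts as employed).
Unemployed = 2,294 + 660 = 2,954 (jobless and actively searching, or on temporary layoff).
Labor force = 50,078 + 2,954 = 53,032.
Not in labor force = 31,540 + 11,979 + 1,023 + 2,818 + 6,425 = 53,785 (those not working and not actively searching are outside the labor force — including those who want a job but have given up searching).
Civilian working-age population = 53,032 + 53,785 = 106,817.
Unemployment rate = 2,954 / 53,032 = 5.57%.
Labor force participation rate = 53,032 / 106,817 = 49.65%.

Unemployment rate ≈ 5.57%; labor force participation rate ≈ 49.65%.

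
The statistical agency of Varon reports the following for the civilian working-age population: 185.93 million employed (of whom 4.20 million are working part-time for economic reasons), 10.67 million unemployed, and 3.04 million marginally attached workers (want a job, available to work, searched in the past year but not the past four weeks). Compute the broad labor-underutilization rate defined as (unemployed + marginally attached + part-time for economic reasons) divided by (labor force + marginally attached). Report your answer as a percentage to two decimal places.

Broad underutilization rate ≈ 8.97%.

Labor force = 185.93 + 10.67 = 196.60 million.
Numerator = 10.67 + 3.04 + 4.20 = 17.91 million.
Denominator = 196.60 + 3.04 = 199.64 million.
Broad rate = 17.91 / 199.64 = 8.97%.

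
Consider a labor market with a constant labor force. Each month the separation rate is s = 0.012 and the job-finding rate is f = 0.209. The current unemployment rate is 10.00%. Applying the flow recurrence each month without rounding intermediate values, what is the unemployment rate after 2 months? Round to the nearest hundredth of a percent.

Unemployment rate after two months ≈ 8.20%.

With a fixed labor force, u_{t+1} = u_t + s·(1−u_t) − f·u_t = u_t·(1−s−f) + s.
Here 1−s−f = 0.779 and s = 0.012.
u_1 = 0.100000 × 0.779 + 0.012 = 0.089900.
u_2 = 0.089900 × 0.779 + 0.012 = 0.082032.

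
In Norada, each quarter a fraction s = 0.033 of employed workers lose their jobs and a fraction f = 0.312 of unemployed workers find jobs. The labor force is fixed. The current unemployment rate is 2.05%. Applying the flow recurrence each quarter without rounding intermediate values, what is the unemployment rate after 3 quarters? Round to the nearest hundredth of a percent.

With a fixed labor force, u_{t+1} = u_t + s·(1−u_t) − f·u_t = u_t·(1−s−f) + s.
Here 1−s−f = 0.655 and s = 0.033.
u_1 = 0.020500 × 0.655 + 0.033 = 0.046428.
u_2 = 0.046428 × 0.655 + 0.033 = 0.063410.
u_3 = 0.063410 × 0.655 + 0.033 = 0.074534.

Unemployment rate after three quarters ≈ 7.45%.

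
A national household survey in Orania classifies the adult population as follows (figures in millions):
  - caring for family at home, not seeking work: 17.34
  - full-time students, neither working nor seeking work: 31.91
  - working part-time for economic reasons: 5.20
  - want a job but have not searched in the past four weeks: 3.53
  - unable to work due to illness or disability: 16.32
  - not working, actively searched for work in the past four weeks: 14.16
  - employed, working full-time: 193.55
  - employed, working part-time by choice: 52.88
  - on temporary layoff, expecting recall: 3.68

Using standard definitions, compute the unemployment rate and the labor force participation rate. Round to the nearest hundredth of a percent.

Employed = 5.20 + 193.55 + 52.88 = 251.63 million (anyone who worked, including part-time for economic reasons, counts as employed).
Unemployed = 14.16 + 3.68 = 17.84 million (jobless and actively searching, or on temporary layoff).
Labor force = 251.63 + 17.84 = 269.47 million.
Not in labor force = 17.34 + 31.91 + 3.53 + 16.32 = 69.10 million (those not working and not actively searching are outside the labor force — including those who want a job but have given up searching).
Civilian working-age population = 269.47 + 69.10 = 338.57 million.
Unemployment rate = 17.84 / 269.47 = 6.62%.
Labor force participation rate = 269.47 / 338.57 = 79.59%.

Unemployment rate ≈ 6.62%; labor force participation rate ≈ 79.59%.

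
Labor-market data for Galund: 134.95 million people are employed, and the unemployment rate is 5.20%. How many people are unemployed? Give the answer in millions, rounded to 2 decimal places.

Let U be the number unemployed. The labor force is E + U, and U/(E+U) = 0.0520.
So U = 0.0520 × 134.95 / (1 − 0.0520) = 7.0174 / 0.9480 ≈ 7.40 million.

About 7.40 million are unemployed.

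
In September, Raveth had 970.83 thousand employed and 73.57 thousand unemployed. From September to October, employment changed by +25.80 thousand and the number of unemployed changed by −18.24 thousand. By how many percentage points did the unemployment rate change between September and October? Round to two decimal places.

September: labor force = 970.83 + 73.57 = 1,044.40; u = 73.57/1,044.40 = 7.04%.
October: labor force = 996.63 + 55.33 = 1,051.96; u = 55.33/1,051.96 = 5.26%.
Change = 5.26% − 7.04% = −1.78 pp.

The unemployment rate changed by −1.78 percentage points.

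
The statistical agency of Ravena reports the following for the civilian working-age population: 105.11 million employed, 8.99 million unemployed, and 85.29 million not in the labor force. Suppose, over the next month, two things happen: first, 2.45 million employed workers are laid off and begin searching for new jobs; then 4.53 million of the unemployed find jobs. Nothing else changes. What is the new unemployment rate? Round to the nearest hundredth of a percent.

Initially, labor force = 105.11 + 8.99 = 114.10 million, so u = 8.99/114.10 = 7.88%.
After the first change, employed falls and unemployed rises by 2.45; labor force unchanged → E = 102.66, U = 11.44, labor force = 114.10 million.
After the second change, unemployed falls and employed rises by 4.53; labor force unchanged → E = 107.19, U = 6.91, labor force = 114.10 million.
New unemployment rate = 6.91 / 114.10 = 6.06%.

New unemployment rate ≈ 6.06%.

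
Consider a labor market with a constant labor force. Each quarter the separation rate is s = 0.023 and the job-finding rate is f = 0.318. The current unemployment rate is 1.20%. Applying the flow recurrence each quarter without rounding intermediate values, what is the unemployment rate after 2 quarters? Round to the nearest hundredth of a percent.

Unemployment rate after two quarters ≈ 4.34%.

With a fixed labor force, u_{t+1} = u_t + s·(1−u_t) − f·u_t = u_t·(1−s−f) + s.
Here 1−s−f = 0.659 and s = 0.023.
u_1 = 0.012000 × 0.659 + 0.023 = 0.030908.
u_2 = 0.030908 × 0.659 + 0.023 = 0.043368.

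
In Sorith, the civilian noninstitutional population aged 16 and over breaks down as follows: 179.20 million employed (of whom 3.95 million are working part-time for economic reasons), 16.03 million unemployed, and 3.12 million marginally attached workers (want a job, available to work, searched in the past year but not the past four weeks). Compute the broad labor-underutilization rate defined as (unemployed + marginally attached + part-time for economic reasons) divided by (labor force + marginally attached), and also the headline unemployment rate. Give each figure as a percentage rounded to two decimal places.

Labor force = 179.20 + 16.03 = 195.23 million.
Numerator = 16.03 + 3.12 + 3.95 = 23.10 million.
Denominator = 195.23 + 3.12 = 198.35 million.
Broad rate = 23.10 / 198.35 = 11.65%.
Headline unemployment rate = 16.03 / 195.23 = 8.21%.

Broad underutilization rate ≈ 11.65%; headline unemployment rate ≈ 8.21%.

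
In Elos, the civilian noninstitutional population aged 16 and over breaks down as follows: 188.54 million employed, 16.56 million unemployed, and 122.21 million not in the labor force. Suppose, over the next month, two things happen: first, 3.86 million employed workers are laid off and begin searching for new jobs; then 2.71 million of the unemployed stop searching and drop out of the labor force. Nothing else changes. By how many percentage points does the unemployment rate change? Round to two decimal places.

Initially, labor force = 188.54 + 16.56 = 205.10 million, so u = 16.56/205.10 = 8.07%.
After the first change, employed falls and unemployed rises by 3.86; labor force unchanged → E = 184.68, U = 20.42, labor force = 205.10 million.
After the second change, unemployed and labor force both fall by 2.71 → E = 184.68, U = 17.71, labor force = 202.39 million.
New unemployment rate = 17.71 / 202.39 = 8.75%.
Change = 8.75% − 8.07% = +0.68 percentage points.

The unemployment rate changes by +0.68 percentage points.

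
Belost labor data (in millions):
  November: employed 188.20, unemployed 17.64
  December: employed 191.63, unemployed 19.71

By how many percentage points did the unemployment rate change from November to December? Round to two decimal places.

November: labor force = 188.20 + 17.64 = 205.84; u = 17.64/205.84 = 8.57%.
December: labor force = 191.63 + 19.71 = 211.34; u = 19.71/211.34 = 9.33%.
Change = 9.33% − 8.57% = +0.76 pp.

The unemployment rate changed by +0.76 percentage points.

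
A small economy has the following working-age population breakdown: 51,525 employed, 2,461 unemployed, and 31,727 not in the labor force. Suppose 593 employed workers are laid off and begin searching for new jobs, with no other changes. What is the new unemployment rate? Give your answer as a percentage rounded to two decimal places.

New unemployment rate ≈ 5.66%.

Initially, labor force = 51,525 + 2,461 = 53,986, so u = 2,461/53,986 = 4.56%.
After the change, employed falls and unemployed rises by 593; labor force unchanged → E = 50,932, U = 3,054, labor force = 53,986.
New unemployment rate = 3,054 / 53,986 = 5.66%.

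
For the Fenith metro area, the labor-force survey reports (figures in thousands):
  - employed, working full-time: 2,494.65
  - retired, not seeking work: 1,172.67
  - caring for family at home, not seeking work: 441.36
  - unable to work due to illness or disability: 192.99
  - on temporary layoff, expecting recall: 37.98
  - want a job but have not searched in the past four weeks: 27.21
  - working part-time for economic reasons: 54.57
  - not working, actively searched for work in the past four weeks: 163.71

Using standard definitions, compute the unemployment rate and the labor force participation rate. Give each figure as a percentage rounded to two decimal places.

Employed = 2,494.65 + 54.57 = 2,549.22 thousand (anyone who worked, including part-time for economic reasons, counts as employed).
Unemployed = 37.98 + 163.71 = 201.69 thousand (jobless and actively searching, or on temporary layoff).
Labor force = 2,549.22 + 201.69 = 2,750.91 thousand.
Not in labor force = 1,172.67 + 441.36 + 192.99 + 27.21 = 1,834.23 thousand (those not working and not actively searching are outside the labor force — including those who want a job but have given up searching).
Civilian working-age population = 2,750.91 + 1,834.23 = 4,585.14 thousand.
Unemployment rate = 201.69 / 2,750.91 = 7.33%.
Labor force participation rate = 2,750.91 / 4,585.14 = 60.00%.

Unemployment rate ≈ 7.33%; labor force participation rate ≈ 60.00%.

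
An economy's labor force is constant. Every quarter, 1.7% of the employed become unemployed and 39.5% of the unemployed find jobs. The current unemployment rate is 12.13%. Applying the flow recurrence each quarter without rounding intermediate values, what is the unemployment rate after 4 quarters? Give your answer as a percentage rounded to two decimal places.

Unemployment rate after four quarters ≈ 5.08%.

With a fixed labor force, u_{t+1} = u_t + s·(1−u_t) − f·u_t = u_t·(1−s−f) + s.
Here 1−s−f = 0.588 and s = 0.017.
u_1 = 0.121300 × 0.588 + 0.017 = 0.088324.
u_2 = 0.088324 × 0.588 + 0.017 = 0.068935.
u_3 = 0.068935 × 0.588 + 0.017 = 0.057534.
u_4 = 0.057534 × 0.588 + 0.017 = 0.050830.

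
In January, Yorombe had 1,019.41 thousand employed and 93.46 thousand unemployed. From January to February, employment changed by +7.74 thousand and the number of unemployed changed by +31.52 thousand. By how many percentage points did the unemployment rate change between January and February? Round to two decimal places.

The unemployment rate changed by +2.45 percentage points.

January: labor force = 1,019.41 + 93.46 = 1,112.87; u = 93.46/1,112.87 = 8.40%.
February: labor force = 1,027.15 + 124.98 = 1,152.13; u = 124.98/1,152.13 = 10.85%.
Change = 10.85% − 8.40% = +2.45 pp.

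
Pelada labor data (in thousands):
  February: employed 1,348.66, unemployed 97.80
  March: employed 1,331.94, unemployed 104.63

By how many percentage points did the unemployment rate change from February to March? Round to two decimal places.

The unemployment rate changed by +0.52 percentage points.

February: labor force = 1,348.66 + 97.80 = 1,446.46; u = 97.80/1,446.46 = 6.76%.
March: labor force = 1,331.94 + 104.63 = 1,436.57; u = 104.63/1,436.57 = 7.28%.
Change = 7.28% − 6.76% = +0.52 pp.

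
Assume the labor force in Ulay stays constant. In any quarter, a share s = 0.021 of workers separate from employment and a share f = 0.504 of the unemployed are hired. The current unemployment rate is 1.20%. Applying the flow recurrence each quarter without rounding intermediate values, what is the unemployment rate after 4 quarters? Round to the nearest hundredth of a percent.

Unemployment rate after four quarters ≈ 3.86%.

With a fixed labor force, u_{t+1} = u_t + s·(1−u_t) − f·u_t = u_t·(1−s−f) + s.
Here 1−s−f = 0.475 and s = 0.021.
u_1 = 0.012000 × 0.475 + 0.021 = 0.026700.
u_2 = 0.026700 × 0.475 + 0.021 = 0.033683.
u_3 = 0.033683 × 0.475 + 0.021 = 0.036999.
u_4 = 0.036999 × 0.475 + 0.021 = 0.038575.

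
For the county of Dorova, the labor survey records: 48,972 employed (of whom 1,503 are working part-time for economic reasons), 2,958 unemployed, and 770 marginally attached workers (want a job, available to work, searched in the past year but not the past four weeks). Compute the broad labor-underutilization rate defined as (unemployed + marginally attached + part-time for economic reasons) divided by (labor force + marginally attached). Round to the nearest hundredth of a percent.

Labor force = 48,972 + 2,958 = 51,930.
Numerator = 2,958 + 770 + 1,503 = 5,231.
Denominator = 51,930 + 770 = 52,700.
Broad rate = 5,231 / 52,700 = 9.93%.

Broad underutilization rate ≈ 9.93%.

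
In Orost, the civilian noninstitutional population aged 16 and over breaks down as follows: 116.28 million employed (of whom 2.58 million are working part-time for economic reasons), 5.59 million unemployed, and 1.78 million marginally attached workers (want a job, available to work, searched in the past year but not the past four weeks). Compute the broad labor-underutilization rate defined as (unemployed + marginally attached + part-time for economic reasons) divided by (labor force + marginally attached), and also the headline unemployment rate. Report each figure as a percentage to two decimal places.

Broad underutilization rate ≈ 8.05%; headline unemployment rate ≈ 4.59%.

Labor force = 116.28 + 5.59 = 121.87 million.
Numerator = 5.59 + 1.78 + 2.58 = 9.95 million.
Denominator = 121.87 + 1.78 = 123.65 million.
Broad rate = 9.95 / 123.65 = 8.05%.
Headline unemployment rate = 5.59 / 121.87 = 4.59%.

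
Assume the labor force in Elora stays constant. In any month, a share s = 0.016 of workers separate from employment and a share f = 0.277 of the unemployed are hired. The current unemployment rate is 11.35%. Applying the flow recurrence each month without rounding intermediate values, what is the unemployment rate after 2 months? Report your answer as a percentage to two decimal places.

With a fixed labor force, u_{t+1} = u_t + s·(1−u_t) − f·u_t = u_t·(1−s−f) + s.
Here 1−s−f = 0.707 and s = 0.016.
u_1 = 0.113500 × 0.707 + 0.016 = 0.096244.
u_2 = 0.096244 × 0.707 + 0.016 = 0.084045.

Unemployment rate after two months ≈ 8.40%.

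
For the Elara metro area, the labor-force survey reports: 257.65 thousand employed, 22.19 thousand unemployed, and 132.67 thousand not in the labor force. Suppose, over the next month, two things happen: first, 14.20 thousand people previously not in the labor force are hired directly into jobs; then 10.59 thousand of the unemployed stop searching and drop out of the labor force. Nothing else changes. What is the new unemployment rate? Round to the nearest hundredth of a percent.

New unemployment rate ≈ 4.09%.

Initially, labor force = 257.65 + 22.19 = 279.84 thousand, so u = 22.19/279.84 = 7.93%.
After the first change, employed and labor force both rise by 14.20; unemployed unchanged → E = 271.85, U = 22.19, labor force = 294.04 thousand.
After the second change, unemployed and labor force both fall by 10.59 → E = 271.85, U = 11.60, labor force = 283.45 thousand.
New unemployment rate = 11.60 / 283.45 = 4.09%.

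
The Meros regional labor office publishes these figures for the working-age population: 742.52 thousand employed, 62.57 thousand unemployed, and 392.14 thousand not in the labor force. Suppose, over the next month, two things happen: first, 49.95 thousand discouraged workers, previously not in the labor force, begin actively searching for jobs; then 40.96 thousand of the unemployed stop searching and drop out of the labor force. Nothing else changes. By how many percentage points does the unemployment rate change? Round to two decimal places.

Initially, labor force = 742.52 + 62.57 = 805.09 thousand, so u = 62.57/805.09 = 7.77%.
After the first change, unemployed and labor force both rise by 49.95 → E = 742.52, U = 112.52, labor force = 855.04 thousand.
After the second change, unemployed and labor force both fall by 40.96 → E = 742.52, U = 71.56, labor force = 814.08 thousand.
New unemployment rate = 71.56 / 814.08 = 8.79%.
Change = 8.79% − 7.77% = +1.02 percentage points.

The unemployment rate changes by +1.02 percentage points.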